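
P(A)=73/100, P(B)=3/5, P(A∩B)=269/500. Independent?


P(A)×P(B) = 219/500
P(A∩B) = 269/500
Not equal → NOT independent

No, not independent


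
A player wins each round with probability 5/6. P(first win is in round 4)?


Geometric: P(X=4) = (1-p)^(k-1)×p = (1/6)^3×5/6 = 5/1296

P(X=4) = 5/1296 ≈ 0.39%


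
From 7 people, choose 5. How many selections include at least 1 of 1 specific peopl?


Complement: C(7,5) - C(6,5) = 21 - 6 = 15

15


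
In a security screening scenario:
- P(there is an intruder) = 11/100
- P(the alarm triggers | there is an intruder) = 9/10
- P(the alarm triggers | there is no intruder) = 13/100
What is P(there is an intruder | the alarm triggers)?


Using Bayes' theorem:
P(A|B) = P(B|A)·P(A) / P(B)

P(the alarm triggers) = 9/10 × 11/100 + 13/100 × 89/100
= 99/1000 + 1157/10000 = 2147/10000

P(there is an intruder|the alarm triggers) = (99/1000) / (2147/10000) = 990/2147

P(there is an intruder|the alarm triggers) = 990/2147 ≈ 46.11%


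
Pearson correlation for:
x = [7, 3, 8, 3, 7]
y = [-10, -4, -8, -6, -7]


n=5, Σx=28, Σy=-35, Σxy=-213, Σx²=180, Σy²=265
r = (5×(-213) - 28×(-35))/√((5×180 - 28²)(5×265 - (-35)²))
= -85/√(116×100) = -85/√11600 ≈ -85/107.7033 ≈ -0.7892

r ≈ -0.7892


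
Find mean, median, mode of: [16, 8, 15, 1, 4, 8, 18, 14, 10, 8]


Sorted: [1, 4, 8, 8, 8, 10, 14, 15, 16, 18]
Mean = 102/10 = 51/5
Median = 9
Freq: {16: 1, 8: 3, 15: 1, 1: 1, 4: 1, 18: 1, 14: 1, 10: 1}
Mode: [8]

Mean=51/5, Median=9, Mode=8


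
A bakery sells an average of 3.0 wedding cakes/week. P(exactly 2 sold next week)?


Poisson(λ=3.0): P(X=2) = e^(-λ)×λ^k/k!
= e^(-3.0) × 3.0^2 / 2!
≈ 0.04978706837 × 9 / 2 ≈ 0.224042

P(X=2) ≈ 0.224042 ≈ 22.40%


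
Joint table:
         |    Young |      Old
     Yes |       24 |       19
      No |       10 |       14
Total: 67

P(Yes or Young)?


P(Yes∨Young) = P(Yes) + P(Young) - P(Yes∧Young)
= (43 + 34 - 24)/67 = 53/67

P = 53/67 ≈ 79.10%


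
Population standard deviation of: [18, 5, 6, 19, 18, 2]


Mean = 68/6 = 34/3
  (18-34/3)²=400/9
  (5-34/3)²=361/9
  (6-34/3)²=256/9
  (19-34/3)²=529/9
  (18-34/3)²=400/9
  (2-34/3)²=784/9
Σ(x-μ)² = 910/3
σ² = (910/3)/6 = 455/9

σ = √(455/9) ≈ 7.1102


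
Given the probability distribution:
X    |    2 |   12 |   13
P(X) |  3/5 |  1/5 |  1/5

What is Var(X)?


E[X] = 31/5
E[X²] = 65
Var(X) = E[X²] - (E[X])² = 65 - 961/25 = 664/25

Var(X) = 664/25 ≈ 26.5600


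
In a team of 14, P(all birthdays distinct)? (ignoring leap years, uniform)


P(all different) = Π(365-i)/365 for i=0..13
= (365/365)×(364/365)×...×(352/365)
= 0.776897

P ≈ 0.7769 ≈ 77.69%


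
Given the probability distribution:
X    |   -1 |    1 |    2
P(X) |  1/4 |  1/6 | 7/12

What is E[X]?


E[X] = Σ x·P(X=x)
= (-1)×(1/4) + (1)×(1/6) + (2)×(7/12)
= 13/12

E[X] = 13/12


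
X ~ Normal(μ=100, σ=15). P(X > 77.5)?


z = (77.5-100)/15 = -1.5
P(X > 77.5) = 1 - P(Z ≤ -1.5) = 1 - 0.0668 = 0.9332

P(X > 77.5) ≈ 0.9332


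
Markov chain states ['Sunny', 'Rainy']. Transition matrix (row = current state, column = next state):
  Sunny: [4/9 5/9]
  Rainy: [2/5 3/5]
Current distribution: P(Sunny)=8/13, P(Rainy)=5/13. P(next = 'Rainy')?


P(next=Rainy) = Σᵢ P(now=i)×P(i→Rainy)
= 8/13×5/9 + 5/13×3/5
= 40/117 + 3/13 = 67/117

P = 67/117 ≈ 0.5726


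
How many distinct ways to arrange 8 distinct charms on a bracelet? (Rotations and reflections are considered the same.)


Free circular arrangements: rotations and reflections both identified.
(n-1)!/2 = 7!/2 = 5040/2 = 2520

2520


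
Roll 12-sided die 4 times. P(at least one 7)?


P(no 7)^4 = (11/12)^4 = 14641/20736
P(≥1) = 1 - 14641/20736 = 6095/20736

P = 6095/20736 ≈ 29.39%


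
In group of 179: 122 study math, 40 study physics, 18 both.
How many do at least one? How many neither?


|A∪B| = 122+40-18 = 144
Neither = 179-144 = 35

At least one: 144; Neither: 35


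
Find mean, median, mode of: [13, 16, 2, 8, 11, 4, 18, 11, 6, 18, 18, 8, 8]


Sorted: [2, 4, 6, 8, 8, 8, 11, 11, 13, 16, 18, 18, 18]
Mean = 141/13
Median = 11
Freq: {13: 1, 16: 1, 2: 1, 8: 3, 11: 2, 4: 1, 18: 3, 6: 1}
Mode: [8, 18]

Mean=141/13, Median=11, Mode=[8, 18]


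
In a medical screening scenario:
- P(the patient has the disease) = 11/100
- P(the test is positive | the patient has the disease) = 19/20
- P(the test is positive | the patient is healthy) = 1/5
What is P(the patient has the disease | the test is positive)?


Using Bayes' theorem:
P(A|B) = P(B|A)·P(A) / P(B)

P(the test is positive) = 19/20 × 11/100 + 1/5 × 89/100
= 209/2000 + 89/500 = 113/400

P(the patient has the disease|the test is positive) = (209/2000) / (113/400) = 209/565

P(the patient has the disease|the test is positive) = 209/565 ≈ 36.99%


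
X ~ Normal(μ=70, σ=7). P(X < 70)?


z = (70-70)/7 = 0.0
P(Z < 0.0) = 0.5000

P(X < 70) ≈ 0.5000


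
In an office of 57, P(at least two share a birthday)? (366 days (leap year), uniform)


P(all different) = Π(366-i)/366 for i=0..56
= 0.010010
P(match) = 1 - 0.010010 = 0.989990

P ≈ 0.9900 ≈ 99.00%


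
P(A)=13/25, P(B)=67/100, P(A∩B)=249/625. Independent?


P(A)×P(B) = 871/2500
P(A∩B) = 249/625
Not equal → NOT independent

No, not independent


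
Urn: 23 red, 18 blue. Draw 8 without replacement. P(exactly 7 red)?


Hypergeometric: C(23,7)×C(18,1)/C(41,8)
= 245157×18/95548245 = 4554/98605

P(X=7) = 4554/98605 ≈ 4.62%


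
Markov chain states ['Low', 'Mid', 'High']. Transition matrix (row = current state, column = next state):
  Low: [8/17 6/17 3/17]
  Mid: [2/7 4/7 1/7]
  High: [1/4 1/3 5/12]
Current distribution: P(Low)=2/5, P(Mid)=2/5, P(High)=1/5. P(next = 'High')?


P(next=High) = Σᵢ P(now=i)×P(i→High)
= 2/5×3/17 + 2/5×1/7 + 1/5×5/12
= 6/85 + 2/35 + 1/12 = 1507/7140

P = 1507/7140 ≈ 0.2111


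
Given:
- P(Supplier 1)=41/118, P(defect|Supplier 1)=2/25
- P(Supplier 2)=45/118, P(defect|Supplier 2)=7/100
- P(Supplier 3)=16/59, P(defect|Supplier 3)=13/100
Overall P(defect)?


P(B) = Σ P(B|Aᵢ)×P(Aᵢ)
  2/25×41/118 = 41/1475
  7/100×45/118 = 63/2360
  13/100×16/59 = 52/1475
Sum = 1059/11800

P(defect) = 1059/11800 ≈ 8.97%


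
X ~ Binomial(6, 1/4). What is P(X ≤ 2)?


P(X ≤ 2) = Σ P(X=i) for i=0..2
P(X=0) = 729/4096
P(X=1) = 729/2048
P(X=2) = 1215/4096
Sum = 1701/2048

P(X ≤ 2) = 1701/2048 ≈ 83.06%


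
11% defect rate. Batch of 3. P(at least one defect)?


P(all good) = (89/100)^3 = 704969/1000000
P(≥1 defect) = 295031/1000000

P = 295031/1000000 ≈ 29.50%


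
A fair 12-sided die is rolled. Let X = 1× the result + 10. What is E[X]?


E[die] = (1+12)/2 = 13/2
E[X] = 1×13/2 + 10 = 33/2

E[X] = 33/2


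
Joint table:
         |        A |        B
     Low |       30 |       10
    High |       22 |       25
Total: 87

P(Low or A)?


P(Low∨A) = P(Low) + P(A) - P(Low∧A)
= (40 + 52 - 30)/87 = 62/87

P = 62/87 ≈ 71.26%


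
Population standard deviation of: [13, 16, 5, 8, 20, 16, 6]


Mean = 84/7 = 12
  (13-12)²=1
  (16-12)²=16
  (5-12)²=49
  (8-12)²=16
  (20-12)²=64
  (16-12)²=16
  (6-12)²=36
Σ(x-μ)² = 198
σ² = 198/7

σ = √(198/7) ≈ 5.3184


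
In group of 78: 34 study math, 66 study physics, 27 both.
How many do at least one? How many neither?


|A∪B| = 34+66-27 = 73
Neither = 78-73 = 5

At least one: 73; Neither: 5


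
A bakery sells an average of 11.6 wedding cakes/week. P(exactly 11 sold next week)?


Poisson(λ=11.6): P(X=11) = e^(-λ)×λ^k/k!
= e^(-11.6) × 11.6^11 / 11!
≈ 9.166087736e-06 × 511726469123 / 39916800 ≈ 0.117508

P(X=11) ≈ 0.117508 ≈ 11.75%


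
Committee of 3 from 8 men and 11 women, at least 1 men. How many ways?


Count by #men:
  1M,2W: C(8,1)×C(11,2)=440
  2M,1W: C(8,2)×C(11,1)=308
  3M,0W: C(8,3)×C(11,0)=56
Total = 804

804


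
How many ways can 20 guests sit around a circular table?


Circular arrangements of 20 distinct objects: fix one position to break rotational symmetry.
(n-1)! = 19! = 121645100408832000

121645100408832000


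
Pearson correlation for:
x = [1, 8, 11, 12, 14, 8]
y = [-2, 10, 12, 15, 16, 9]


n=6, Σx=54, Σy=60, Σxy=686, Σx²=590, Σy²=810
r = (6×686 - 54×60)/√((6×590 - 54²)(6×810 - 60²))
= 876/√(624×1260) = 876/√786240 ≈ 876/886.7018 ≈ 0.9879

r ≈ 0.9879


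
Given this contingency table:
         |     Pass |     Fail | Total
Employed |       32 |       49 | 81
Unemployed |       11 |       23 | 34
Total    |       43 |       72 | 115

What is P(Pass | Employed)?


P(Pass | Employed) = 32/(32+49) = 32/81

P(Pass|Employed) = 32/81 ≈ 39.51%


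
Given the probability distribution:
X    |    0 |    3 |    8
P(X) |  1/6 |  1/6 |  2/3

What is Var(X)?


E[X] = 35/6
E[X²] = 265/6
Var(X) = E[X²] - (E[X])² = 265/6 - 1225/36 = 365/36

Var(X) = 365/36 ≈ 10.1389


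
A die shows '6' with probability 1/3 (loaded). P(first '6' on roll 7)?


Geometric: P(X=7) = (1-p)^(k-1)×p = (2/3)^6×1/3 = 64/2187

P(X=7) = 64/2187 ≈ 2.93%


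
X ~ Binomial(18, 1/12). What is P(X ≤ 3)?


P(X ≤ 3) = Σ P(X=i) for i=0..3
P(X=0) = 5559917313492231481/26623333280885243904
P(X=1) = 505447028499293771/1479074071160291328
P(X=2) = 781145407680726737/2958148142320582656
P(X=3) = 71013218880066067/554652776685109248
Sum = 3137113375231153901/3327916660110655488

P(X ≤ 3) = 3137113375231153901/3327916660110655488 ≈ 94.27%


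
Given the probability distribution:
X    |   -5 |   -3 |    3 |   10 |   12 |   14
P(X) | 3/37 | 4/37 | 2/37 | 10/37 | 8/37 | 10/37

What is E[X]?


E[X] = Σ x·P(X=x)
= (-5)×(3/37) + (-3)×(4/37) + (3)×(2/37) + (10)×(10/37) + (12)×(8/37) + (14)×(10/37)
= 315/37

E[X] = 315/37


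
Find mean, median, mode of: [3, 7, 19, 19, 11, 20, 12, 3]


Sorted: [3, 3, 7, 11, 12, 19, 19, 20]
Mean = 94/8 = 47/4
Median = 23/2
Freq: {3: 2, 7: 1, 19: 2, 11: 1, 20: 1, 12: 1}
Mode: [3, 19]

Mean=47/4, Median=23/2, Mode=[3, 19]


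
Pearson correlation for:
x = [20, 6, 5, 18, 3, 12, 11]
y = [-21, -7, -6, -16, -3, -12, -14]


n=7, Σx=75, Σy=-79, Σxy=-1087, Σx²=1059, Σy²=1131
r = (7×(-1087) - 75×(-79))/√((7×1059 - 75²)(7×1131 - (-79)²))
= -1684/√(1788×1676) = -1684/√2996688 ≈ -1684/1731.0945 ≈ -0.9728

r ≈ -0.9728


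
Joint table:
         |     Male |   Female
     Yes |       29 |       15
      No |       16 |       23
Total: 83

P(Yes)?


P(Yes) = (29+15)/83 = 44/83

P(Yes) = 44/83 ≈ 53.01%


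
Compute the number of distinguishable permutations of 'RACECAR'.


Letters: 7, freq: {'R': 2, 'A': 2, 'C': 2, 'E': 1}
7!/(2!×2!×2!×1!) = 5040/8 = 630

630


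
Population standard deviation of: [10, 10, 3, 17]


Mean = 40/4 = 10
  (10-10)²=0
  (10-10)²=0
  (3-10)²=49
  (17-10)²=49
Σ(x-μ)² = 98
σ² = 98/4 = 49/2

σ = √(49/2) ≈ 4.9497


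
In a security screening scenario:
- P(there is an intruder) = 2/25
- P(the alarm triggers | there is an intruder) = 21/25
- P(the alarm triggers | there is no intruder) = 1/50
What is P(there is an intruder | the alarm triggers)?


Using Bayes' theorem:
P(A|B) = P(B|A)·P(A) / P(B)

P(the alarm triggers) = 21/25 × 2/25 + 1/50 × 23/25
= 42/625 + 23/1250 = 107/1250

P(there is an intruder|the alarm triggers) = (42/625) / (107/1250) = 84/107

P(there is an intruder|the alarm triggers) = 84/107 ≈ 78.50%


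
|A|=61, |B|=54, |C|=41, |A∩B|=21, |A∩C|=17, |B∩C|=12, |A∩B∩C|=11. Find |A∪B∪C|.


|A∪B∪C| = 61+54+41-21-17-12+11 = 117

|A∪B∪C| = 117


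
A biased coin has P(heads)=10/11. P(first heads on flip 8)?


Geometric: P(X=8) = (1-p)^(k-1)×p = (1/11)^7×10/11 = 10/214358881

P(X=8) = 10/214358881 ≈ 0.00%


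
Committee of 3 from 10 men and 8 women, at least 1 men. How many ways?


Count by #men:
  1M,2W: C(10,1)×C(8,2)=280
  2M,1W: C(10,2)×C(8,1)=360
  3M,0W: C(10,3)×C(8,0)=120
Total = 760

760


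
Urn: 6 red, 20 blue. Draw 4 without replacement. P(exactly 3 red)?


Hypergeometric: C(6,3)×C(20,1)/C(26,4)
= 20×20/14950 = 8/299

P(X=3) = 8/299 ≈ 2.68%


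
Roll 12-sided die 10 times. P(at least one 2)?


P(no 2)^10 = (11/12)^10 = 25937424601/61917364224
P(≥1) = 1 - 25937424601/61917364224 = 35979939623/61917364224

P = 35979939623/61917364224 ≈ 58.11%


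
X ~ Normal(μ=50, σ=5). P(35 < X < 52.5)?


z₁=(35-50)/5=-3.0, z₂=(52.5-50)/5=0.5
P = Φ(0.5) - Φ(-3.0) = 0.691462 - 0.001350 = 0.690112 ≈ 0.6901

P(35 < X < 52.5) ≈ 0.6901


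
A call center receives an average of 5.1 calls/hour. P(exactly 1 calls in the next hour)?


Poisson(λ=5.1): P(X=1) = e^(-λ)×λ^k/k!
= e^(-5.1) × 5.1^1 / 1!
≈ 0.006096746566 × 5.1 / 1 ≈ 0.031093

P(X=1) ≈ 0.031093 ≈ 3.11%


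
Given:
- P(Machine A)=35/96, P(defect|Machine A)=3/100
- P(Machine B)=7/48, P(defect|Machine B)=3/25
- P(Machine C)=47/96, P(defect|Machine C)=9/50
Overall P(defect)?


P(B) = Σ P(B|Aᵢ)×P(Aᵢ)
  3/100×35/96 = 7/640
  3/25×7/48 = 7/400
  9/50×47/96 = 141/1600
Sum = 373/3200

P(defect) = 373/3200 ≈ 11.66%


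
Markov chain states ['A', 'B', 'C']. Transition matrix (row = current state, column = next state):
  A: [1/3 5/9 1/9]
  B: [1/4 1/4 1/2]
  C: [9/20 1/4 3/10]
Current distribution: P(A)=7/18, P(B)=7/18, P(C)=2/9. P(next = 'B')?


P(next=B) = Σᵢ P(now=i)×P(i→B)
= 7/18×5/9 + 7/18×1/4 + 2/9×1/4
= 35/162 + 7/72 + 1/18 = 239/648

P = 239/648 ≈ 0.3688


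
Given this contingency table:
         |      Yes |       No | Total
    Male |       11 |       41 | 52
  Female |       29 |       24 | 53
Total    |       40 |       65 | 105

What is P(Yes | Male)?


P(Yes | Male) = 11/(11+41) = 11/52

P(Yes|Male) = 11/52 ≈ 21.15%


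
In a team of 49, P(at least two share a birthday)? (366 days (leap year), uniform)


P(all different) = Π(366-i)/366 for i=0..48
= 0.034553
P(match) = 1 - 0.034553 = 0.965447

P ≈ 0.9654 ≈ 96.54%


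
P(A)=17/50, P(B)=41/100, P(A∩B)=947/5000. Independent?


P(A)×P(B) = 697/5000
P(A∩B) = 947/5000
Not equal → NOT independent

No, not independent


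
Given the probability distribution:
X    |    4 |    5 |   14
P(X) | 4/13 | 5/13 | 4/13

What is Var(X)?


E[X] = 97/13
E[X²] = 973/13
Var(X) = E[X²] - (E[X])² = 973/13 - 9409/169 = 3240/169

Var(X) = 3240/169 ≈ 19.1716


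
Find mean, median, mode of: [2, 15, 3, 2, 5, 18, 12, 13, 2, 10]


Sorted: [2, 2, 2, 3, 5, 10, 12, 13, 15, 18]
Mean = 82/10 = 41/5
Median = 15/2
Freq: {2: 3, 15: 1, 3: 1, 5: 1, 18: 1, 12: 1, 13: 1, 10: 1}
Mode: [2]

Mean=41/5, Median=15/2, Mode=2


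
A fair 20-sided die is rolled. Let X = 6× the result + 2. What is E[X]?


E[die] = (1+20)/2 = 21/2
E[X] = 6×21/2 + 2 = 65

E[X] = 65


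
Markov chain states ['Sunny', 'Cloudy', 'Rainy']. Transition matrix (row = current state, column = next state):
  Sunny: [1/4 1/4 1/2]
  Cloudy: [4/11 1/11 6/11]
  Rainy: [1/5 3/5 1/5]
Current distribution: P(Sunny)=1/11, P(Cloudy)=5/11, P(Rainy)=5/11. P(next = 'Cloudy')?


P(next=Cloudy) = Σᵢ P(now=i)×P(i→Cloudy)
= 1/11×1/4 + 5/11×1/11 + 5/11×3/5
= 1/44 + 5/121 + 3/11 = 163/484

P = 163/484 ≈ 0.3368


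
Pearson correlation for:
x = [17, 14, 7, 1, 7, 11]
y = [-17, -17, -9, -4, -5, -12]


n=6, Σx=57, Σy=-64, Σxy=-761, Σx²=705, Σy²=844
r = (6×(-761) - 57×(-64))/√((6×705 - 57²)(6×844 - (-64)²))
= -918/√(981×968) = -918/√949608 ≈ -918/974.4783 ≈ -0.9420

r ≈ -0.9420


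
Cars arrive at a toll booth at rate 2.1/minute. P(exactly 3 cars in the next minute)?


Poisson(λ=2.1): P(X=3) = e^(-λ)×λ^k/k!
= e^(-2.1) × 2.1^3 / 3!
≈ 0.1224564283 × 9.261 / 6 ≈ 0.189011

P(X=3) ≈ 0.189011 ≈ 18.90%


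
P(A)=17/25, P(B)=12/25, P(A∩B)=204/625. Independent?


P(A)×P(B) = 204/625
P(A∩B) = 204/625
Equal ✓ → Independent

Yes, independent


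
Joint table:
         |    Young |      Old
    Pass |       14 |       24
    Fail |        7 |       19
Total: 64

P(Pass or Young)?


P(Pass∨Young) = P(Pass) + P(Young) - P(Pass∧Young)
= (38 + 21 - 14)/64 = 45/64

P = 45/64 ≈ 70.31%


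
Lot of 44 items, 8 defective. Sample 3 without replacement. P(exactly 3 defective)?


Hypergeometric: C(8,3)×C(36,0)/C(44,3)
= 56×1/13244 = 2/473

P(X=3) = 2/473 ≈ 0.42%


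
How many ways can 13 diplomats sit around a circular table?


Circular arrangements of 13 distinct objects: fix one position to break rotational symmetry.
(n-1)! = 12! = 479001600

479001600


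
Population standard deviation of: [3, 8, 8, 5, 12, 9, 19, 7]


Mean = 71/8
  (3-71/8)²=2209/64
  (8-71/8)²=49/64
  (8-71/8)²=49/64
  (5-71/8)²=961/64
  (12-71/8)²=625/64
  (9-71/8)²=1/64
  (19-71/8)²=6561/64
  (7-71/8)²=225/64
Σ(x-μ)² = 1335/8
σ² = (1335/8)/8 = 1335/64

σ = √(1335/64) ≈ 4.5672


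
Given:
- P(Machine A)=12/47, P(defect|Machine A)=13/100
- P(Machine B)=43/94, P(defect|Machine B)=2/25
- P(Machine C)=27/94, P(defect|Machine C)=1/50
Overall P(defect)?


P(B) = Σ P(B|Aᵢ)×P(Aᵢ)
  13/100×12/47 = 39/1175
  2/25×43/94 = 43/1175
  1/50×27/94 = 27/4700
Sum = 71/940

P(defect) = 71/940 ≈ 7.55%


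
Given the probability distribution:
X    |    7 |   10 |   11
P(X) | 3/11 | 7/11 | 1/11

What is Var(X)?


E[X] = 102/11
E[X²] = 88
Var(X) = E[X²] - (E[X])² = 88 - 10404/121 = 244/121

Var(X) = 244/121 ≈ 2.0165


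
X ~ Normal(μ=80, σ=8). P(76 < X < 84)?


z₁=(76-80)/8=-0.5, z₂=(84-80)/8=0.5
P = Φ(0.5) - Φ(-0.5) = 0.691462 - 0.308538 = 0.382924 ≈ 0.3829

P(76 < X < 84) ≈ 0.3829


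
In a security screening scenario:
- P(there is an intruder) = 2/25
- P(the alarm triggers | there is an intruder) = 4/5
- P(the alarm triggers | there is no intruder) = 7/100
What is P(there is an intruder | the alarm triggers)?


Using Bayes' theorem:
P(A|B) = P(B|A)·P(A) / P(B)

P(the alarm triggers) = 4/5 × 2/25 + 7/100 × 23/25
= 8/125 + 161/2500 = 321/2500

P(there is an intruder|the alarm triggers) = (8/125) / (321/2500) = 160/321

P(there is an intruder|the alarm triggers) = 160/321 ≈ 49.84%


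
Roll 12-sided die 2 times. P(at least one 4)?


P(no 4)^2 = (11/12)^2 = 121/144
P(≥1) = 1 - 121/144 = 23/144

P = 23/144 ≈ 15.97%


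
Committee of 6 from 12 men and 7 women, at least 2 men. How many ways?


Count by #men:
  2M,4W: C(12,2)×C(7,4)=2310
  3M,3W: C(12,3)×C(7,3)=7700
  4M,2W: C(12,4)×C(7,2)=10395
  5M,1W: C(12,5)×C(7,1)=5544
  6M,0W: C(12,6)×C(7,0)=924
Total = 26873

26873


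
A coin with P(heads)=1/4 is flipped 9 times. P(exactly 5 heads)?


Binomial: P(X=5) = C(9,5)×p^5×(1-p)^4
= 126 × 1/1024 × 81/256 = 5103/131072

P(X=5) = 5103/131072 ≈ 3.89%


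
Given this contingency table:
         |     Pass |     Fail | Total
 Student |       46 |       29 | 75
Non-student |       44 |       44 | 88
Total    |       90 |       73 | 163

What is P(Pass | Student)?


P(Pass | Student) = 46/(46+29) = 46/75

P(Pass|Student) = 46/75 ≈ 61.33%


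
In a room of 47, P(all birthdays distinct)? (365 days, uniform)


P(all different) = Π(365-i)/365 for i=0..46
= (365/365)×(364/365)×...×(319/365)
= 0.045226

P ≈ 0.0452 ≈ 4.52%


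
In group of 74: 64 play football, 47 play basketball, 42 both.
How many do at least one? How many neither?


|A∪B| = 64+47-42 = 69
Neither = 74-69 = 5

At least one: 69; Neither: 5


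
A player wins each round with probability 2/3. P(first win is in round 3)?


Geometric: P(X=3) = (1-p)^(k-1)×p = (1/3)^2×2/3 = 2/27

P(X=3) = 2/27 ≈ 7.41%


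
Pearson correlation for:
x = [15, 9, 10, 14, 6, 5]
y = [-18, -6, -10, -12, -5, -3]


n=6, Σx=59, Σy=-54, Σxy=-637, Σx²=663, Σy²=638
r = (6×(-637) - 59×(-54))/√((6×663 - 59²)(6×638 - (-54)²))
= -636/√(497×912) = -636/√453264 ≈ -636/673.2488 ≈ -0.9447

r ≈ -0.9447


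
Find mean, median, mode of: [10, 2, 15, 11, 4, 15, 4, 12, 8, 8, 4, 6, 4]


Sorted: [2, 4, 4, 4, 4, 6, 8, 8, 10, 11, 12, 15, 15]
Mean = 103/13
Median = 8
Freq: {10: 1, 2: 1, 15: 2, 11: 1, 4: 4, 12: 1, 8: 2, 6: 1}
Mode: [4]

Mean=103/13, Median=8, Mode=4


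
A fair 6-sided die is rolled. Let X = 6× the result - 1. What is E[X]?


E[die] = (1+6)/2 = 7/2
E[X] = 6×7/2 - 1 = 20

E[X] = 20


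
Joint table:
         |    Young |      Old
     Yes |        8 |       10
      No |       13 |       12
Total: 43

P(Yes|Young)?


P(Yes|Young) = 8/(8+13) = 8/21

P = 8/21 ≈ 38.10%


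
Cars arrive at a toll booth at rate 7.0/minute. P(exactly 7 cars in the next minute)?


Poisson(λ=7.0): P(X=7) = e^(-λ)×λ^k/k!
= e^(-7.0) × 7.0^7 / 7!
≈ 0.0009118819656 × 823543 / 5040 ≈ 0.149003

P(X=7) ≈ 0.149003 ≈ 14.90%


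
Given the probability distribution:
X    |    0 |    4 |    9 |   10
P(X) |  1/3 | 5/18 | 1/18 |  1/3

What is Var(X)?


E[X] = 89/18
E[X²] = 761/18
Var(X) = E[X²] - (E[X])² = 761/18 - 7921/324 = 5777/324

Var(X) = 5777/324 ≈ 17.8302


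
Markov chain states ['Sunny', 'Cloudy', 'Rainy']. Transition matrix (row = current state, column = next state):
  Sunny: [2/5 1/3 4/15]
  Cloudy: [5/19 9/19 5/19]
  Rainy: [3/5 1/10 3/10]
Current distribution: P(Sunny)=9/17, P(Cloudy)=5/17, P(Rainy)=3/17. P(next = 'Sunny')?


P(next=Sunny) = Σᵢ P(now=i)×P(i→Sunny)
= 9/17×2/5 + 5/17×5/19 + 3/17×3/5
= 18/85 + 25/323 + 9/85 = 638/1615

P = 638/1615 ≈ 0.3950


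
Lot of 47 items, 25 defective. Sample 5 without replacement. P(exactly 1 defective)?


Hypergeometric: C(25,1)×C(22,4)/C(47,5)
= 25×7315/1533939 = 16625/139449

P(X=1) = 16625/139449 ≈ 11.92%


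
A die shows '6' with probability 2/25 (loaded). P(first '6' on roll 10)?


Geometric: P(X=10) = (1-p)^(k-1)×p = (23/25)^9×2/25 = 3602305322926/95367431640625

P(X=10) = 3602305322926/95367431640625 ≈ 3.78%


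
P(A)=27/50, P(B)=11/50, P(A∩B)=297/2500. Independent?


P(A)×P(B) = 297/2500
P(A∩B) = 297/2500
Equal ✓ → Independent

Yes, independent


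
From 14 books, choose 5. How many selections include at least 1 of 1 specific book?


Complement: C(14,5) - C(13,5) = 2002 - 1287 = 715

715


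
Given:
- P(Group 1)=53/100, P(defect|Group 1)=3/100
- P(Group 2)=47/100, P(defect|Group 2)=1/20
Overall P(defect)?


P(B) = Σ P(B|Aᵢ)×P(Aᵢ)
  3/100×53/100 = 159/10000
  1/20×47/100 = 47/2000
Sum = 197/5000

P(defect) = 197/5000 ≈ 3.94%


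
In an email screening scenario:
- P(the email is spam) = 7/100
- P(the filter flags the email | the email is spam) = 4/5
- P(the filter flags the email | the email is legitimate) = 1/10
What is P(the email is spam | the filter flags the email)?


Using Bayes' theorem:
P(A|B) = P(B|A)·P(A) / P(B)

P(the filter flags the email) = 4/5 × 7/100 + 1/10 × 93/100
= 7/125 + 93/1000 = 149/1000

P(the email is spam|the filter flags the email) = (7/125) / (149/1000) = 56/149

P(the email is spam|the filter flags the email) = 56/149 ≈ 37.58%


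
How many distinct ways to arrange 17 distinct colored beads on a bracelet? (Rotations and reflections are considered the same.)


Free circular arrangements: rotations and reflections both identified.
(n-1)!/2 = 16!/2 = 20922789888000/2 = 10461394944000

10461394944000


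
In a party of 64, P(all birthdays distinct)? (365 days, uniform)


P(all different) = Π(365-i)/365 for i=0..63
= (365/365)×(364/365)×...×(302/365)
= 0.002810

P ≈ 0.0028 ≈ 0.28%


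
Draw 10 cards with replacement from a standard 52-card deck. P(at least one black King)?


P(not a black King) = 50/52 = 25/26
P(none in 10 draws) = (25/26)^10 = 95367431640625/141167095653376
P(≥1 black King) = 1 - 95367431640625/141167095653376 = 45799664012751/141167095653376

P = 45799664012751/141167095653376 ≈ 32.44%


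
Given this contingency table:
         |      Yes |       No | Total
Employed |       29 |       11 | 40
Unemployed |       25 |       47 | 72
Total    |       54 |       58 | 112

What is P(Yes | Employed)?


P(Yes | Employed) = 29/(29+11) = 29/40

P(Yes|Employed) = 29/40 ≈ 72.50%


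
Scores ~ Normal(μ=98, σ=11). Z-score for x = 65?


z = (x - μ)/σ = (65 - 98)/11 = -3.0

z = -3.0


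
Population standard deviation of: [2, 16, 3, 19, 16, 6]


Mean = 62/6 = 31/3
  (2-31/3)²=625/9
  (16-31/3)²=289/9
  (3-31/3)²=484/9
  (19-31/3)²=676/9
  (16-31/3)²=289/9
  (6-31/3)²=169/9
Σ(x-μ)² = 844/3
σ² = (844/3)/6 = 422/9

σ = √(422/9) ≈ 6.8475


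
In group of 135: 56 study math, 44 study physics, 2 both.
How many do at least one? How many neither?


|A∪B| = 56+44-2 = 98
Neither = 135-98 = 37

At least one: 98; Neither: 37


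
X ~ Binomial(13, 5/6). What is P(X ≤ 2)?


P(X ≤ 2) = Σ P(X=i) for i=0..2
P(X=0) = 1/13060694016
P(X=1) = 65/13060694016
P(X=2) = 325/2176782336
Sum = 7/45349632

P(X ≤ 2) = 7/45349632 ≈ 0.00%


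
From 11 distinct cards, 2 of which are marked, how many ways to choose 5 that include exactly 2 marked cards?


Choose 2 of the 2 marked cards and 3 of the other 9 cards:
C(2,2)×C(9,3) = 1×84 = 84

84


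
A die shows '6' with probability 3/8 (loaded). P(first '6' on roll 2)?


Geometric: P(X=2) = (1-p)^(k-1)×p = (5/8)^1×3/8 = 15/64

P(X=2) = 15/64 ≈ 23.44%


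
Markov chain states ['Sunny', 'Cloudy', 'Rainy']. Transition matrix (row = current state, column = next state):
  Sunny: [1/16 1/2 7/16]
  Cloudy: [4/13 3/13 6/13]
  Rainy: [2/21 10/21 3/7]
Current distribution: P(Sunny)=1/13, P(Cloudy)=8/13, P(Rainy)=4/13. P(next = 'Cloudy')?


P(next=Cloudy) = Σᵢ P(now=i)×P(i→Cloudy)
= 1/13×1/2 + 8/13×3/13 + 4/13×10/21
= 1/26 + 24/169 + 40/273 = 2321/7098

P = 2321/7098 ≈ 0.3270


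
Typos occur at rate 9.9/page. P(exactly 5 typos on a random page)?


Poisson(λ=9.9): P(X=5) = e^(-λ)×λ^k/k!
= e^(-9.9) × 9.9^5 / 5!
≈ 5.017468206e-05 × 95099.00499 / 120 ≈ 0.039763

P(X=5) ≈ 0.039763 ≈ 3.98%


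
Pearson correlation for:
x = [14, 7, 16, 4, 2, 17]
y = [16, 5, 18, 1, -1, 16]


n=6, Σx=60, Σy=55, Σxy=821, Σx²=810, Σy²=863
r = (6×821 - 60×55)/√((6×810 - 60²)(6×863 - 55²))
= 1626/√(1260×2153) = 1626/√2712780 ≈ 1626/1647.0519 ≈ 0.9872

r ≈ 0.9872


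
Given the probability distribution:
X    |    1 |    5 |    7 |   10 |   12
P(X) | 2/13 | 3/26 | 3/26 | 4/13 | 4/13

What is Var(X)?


E[X] = 108/13
E[X²] = 1089/13
Var(X) = E[X²] - (E[X])² = 1089/13 - 11664/169 = 2493/169

Var(X) = 2493/169 ≈ 14.7515


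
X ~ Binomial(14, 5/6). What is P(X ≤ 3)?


P(X ≤ 3) = Σ P(X=i) for i=0..3
P(X=0) = 1/78364164096
P(X=1) = 35/39182082048
P(X=2) = 2275/78364164096
P(X=3) = 11375/19591041024
Sum = 23923/39182082048

P(X ≤ 3) = 23923/39182082048 ≈ 0.00%


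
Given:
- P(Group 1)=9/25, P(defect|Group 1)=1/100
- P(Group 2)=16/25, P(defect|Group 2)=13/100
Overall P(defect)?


P(B) = Σ P(B|Aᵢ)×P(Aᵢ)
  1/100×9/25 = 9/2500
  13/100×16/25 = 52/625
Sum = 217/2500

P(defect) = 217/2500 ≈ 8.68%


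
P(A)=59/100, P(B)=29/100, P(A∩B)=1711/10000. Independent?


P(A)×P(B) = 1711/10000
P(A∩B) = 1711/10000
Equal ✓ → Independent

Yes, independent


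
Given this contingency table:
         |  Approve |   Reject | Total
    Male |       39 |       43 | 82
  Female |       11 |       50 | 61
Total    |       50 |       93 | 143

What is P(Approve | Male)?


P(Approve | Male) = 39/(39+43) = 39/82

P(Approve|Male) = 39/82 ≈ 47.56%


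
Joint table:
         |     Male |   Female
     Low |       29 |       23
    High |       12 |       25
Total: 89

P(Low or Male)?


P(Low∨Male) = P(Low) + P(Male) - P(Low∧Male)
= (52 + 41 - 29)/89 = 64/89

P = 64/89 ≈ 71.91%


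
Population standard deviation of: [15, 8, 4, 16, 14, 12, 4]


Mean = 73/7
  (15-73/7)²=1024/49
  (8-73/7)²=289/49
  (4-73/7)²=2025/49
  (16-73/7)²=1521/49
  (14-73/7)²=625/49
  (12-73/7)²=121/49
  (4-73/7)²=2025/49
Σ(x-μ)² = 1090/7
σ² = (1090/7)/7 = 1090/49

σ = √(1090/49) ≈ 4.7164


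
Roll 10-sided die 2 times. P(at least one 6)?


P(no 6)^2 = (9/10)^2 = 81/100
P(≥1) = 1 - 81/100 = 19/100

P = 19/100 ≈ 19.00%


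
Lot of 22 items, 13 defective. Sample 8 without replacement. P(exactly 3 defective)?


Hypergeometric: C(13,3)×C(9,5)/C(22,8)
= 286×126/319770 = 182/1615

P(X=3) = 182/1615 ≈ 11.27%


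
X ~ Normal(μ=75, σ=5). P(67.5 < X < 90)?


z₁=(67.5-75)/5=-1.5, z₂=(90-75)/5=3.0
P = Φ(3.0) - Φ(-1.5) = 0.998650 - 0.066807 = 0.931843 ≈ 0.9318

P(67.5 < X < 90) ≈ 0.9318


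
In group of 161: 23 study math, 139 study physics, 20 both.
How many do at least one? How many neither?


|A∪B| = 23+139-20 = 142
Neither = 161-142 = 19

At least one: 142; Neither: 19


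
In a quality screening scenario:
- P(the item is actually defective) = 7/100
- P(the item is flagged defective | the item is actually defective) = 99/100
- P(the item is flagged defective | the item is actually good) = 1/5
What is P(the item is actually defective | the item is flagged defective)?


Using Bayes' theorem:
P(A|B) = P(B|A)·P(A) / P(B)

P(the item is flagged defective) = 99/100 × 7/100 + 1/5 × 93/100
= 693/10000 + 93/500 = 2553/10000

P(the item is actually defective|the item is flagged defective) = (693/10000) / (2553/10000) = 231/851

P(the item is actually defective|the item is flagged defective) = 231/851 ≈ 27.14%


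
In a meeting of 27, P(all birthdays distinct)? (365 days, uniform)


P(all different) = Π(365-i)/365 for i=0..26
= (365/365)×(364/365)×...×(339/365)
= 0.373141

P ≈ 0.3731 ≈ 37.31%


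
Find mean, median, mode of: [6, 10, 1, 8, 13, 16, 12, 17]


Sorted: [1, 6, 8, 10, 12, 13, 16, 17]
Mean = 83/8
Median = 11
Freq: {6: 1, 10: 1, 1: 1, 8: 1, 13: 1, 16: 1, 12: 1, 17: 1}
Mode: No mode

Mean=83/8, Median=11, Mode=No mode


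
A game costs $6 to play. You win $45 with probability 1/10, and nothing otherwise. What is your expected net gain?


E[gain] = (45-6)×1/10 + (-6)×9/10
= 39/10 - 27/5 = -3/2

Expected net gain = $-3/2 ≈ $-1.50


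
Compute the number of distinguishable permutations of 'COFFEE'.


Letters: 6, freq: {'C': 1, 'O': 1, 'F': 2, 'E': 2}
6!/(1!×1!×2!×2!) = 720/4 = 180

180


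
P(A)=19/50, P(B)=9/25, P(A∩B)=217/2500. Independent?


P(A)×P(B) = 171/1250
P(A∩B) = 217/2500
Not equal → NOT independent

No, not independent


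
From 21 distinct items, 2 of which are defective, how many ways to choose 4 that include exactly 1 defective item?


Choose 1 of the 2 defective items and 3 of the other 19 items:
C(2,1)×C(19,3) = 2×969 = 1938

1938


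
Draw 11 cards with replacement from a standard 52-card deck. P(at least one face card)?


P(not a face card) = 40/52 = 10/13
P(none in 11 draws) = (10/13)^11 = 100000000000/1792160394037
P(≥1 face card) = 1 - 100000000000/1792160394037 = 1692160394037/1792160394037

P = 1692160394037/1792160394037 ≈ 94.42%


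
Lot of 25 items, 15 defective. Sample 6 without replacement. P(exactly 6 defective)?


Hypergeometric: C(15,6)×C(10,0)/C(25,6)
= 5005×1/177100 = 13/460

P(X=6) = 13/460 ≈ 2.83%


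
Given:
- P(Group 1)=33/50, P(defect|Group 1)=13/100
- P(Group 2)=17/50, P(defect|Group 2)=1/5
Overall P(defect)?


P(B) = Σ P(B|Aᵢ)×P(Aᵢ)
  13/100×33/50 = 429/5000
  1/5×17/50 = 17/250
Sum = 769/5000

P(defect) = 769/5000 ≈ 15.38%


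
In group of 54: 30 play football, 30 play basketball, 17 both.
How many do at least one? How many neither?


|A∪B| = 30+30-17 = 43
Neither = 54-43 = 11

At least one: 43; Neither: 11


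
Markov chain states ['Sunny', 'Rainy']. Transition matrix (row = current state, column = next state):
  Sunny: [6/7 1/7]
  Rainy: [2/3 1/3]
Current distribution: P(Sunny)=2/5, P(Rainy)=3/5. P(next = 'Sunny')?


P(next=Sunny) = Σᵢ P(now=i)×P(i→Sunny)
= 2/5×6/7 + 3/5×2/3
= 12/35 + 2/5 = 26/35

P = 26/35 ≈ 0.7429


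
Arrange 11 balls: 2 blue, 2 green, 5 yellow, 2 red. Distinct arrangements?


11!/(2!×2!×5!×2!) = 41580

41580


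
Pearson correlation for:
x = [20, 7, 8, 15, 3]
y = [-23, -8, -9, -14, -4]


n=5, Σx=53, Σy=-58, Σxy=-810, Σx²=747, Σy²=886
r = (5×(-810) - 53×(-58))/√((5×747 - 53²)(5×886 - (-58)²))
= -976/√(926×1066) = -976/√987116 ≈ -976/993.5371 ≈ -0.9823

r ≈ -0.9823


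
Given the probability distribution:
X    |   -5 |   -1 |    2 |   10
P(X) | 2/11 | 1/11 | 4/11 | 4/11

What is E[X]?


E[X] = Σ x·P(X=x)
= (-5)×(2/11) + (-1)×(1/11) + (2)×(4/11) + (10)×(4/11)
= 37/11

E[X] = 37/11


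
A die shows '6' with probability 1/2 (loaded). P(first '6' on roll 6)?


Geometric: P(X=6) = (1-p)^(k-1)×p = (1/2)^5×1/2 = 1/64

P(X=6) = 1/64 ≈ 1.56%


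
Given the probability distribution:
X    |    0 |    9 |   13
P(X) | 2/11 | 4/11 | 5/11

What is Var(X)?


E[X] = 101/11
E[X²] = 1169/11
Var(X) = E[X²] - (E[X])² = 1169/11 - 10201/121 = 2658/121

Var(X) = 2658/121 ≈ 21.9669


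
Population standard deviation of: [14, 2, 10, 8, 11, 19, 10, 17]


Mean = 91/8
  (14-91/8)²=441/64
  (2-91/8)²=5625/64
  (10-91/8)²=121/64
  (8-91/8)²=729/64
  (11-91/8)²=9/64
  (19-91/8)²=3721/64
  (10-91/8)²=121/64
  (17-91/8)²=2025/64
Σ(x-μ)² = 1599/8
σ² = (1599/8)/8 = 1599/64

σ = √(1599/64) ≈ 4.9984


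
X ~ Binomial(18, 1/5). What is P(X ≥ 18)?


P(X ≥ 18) = Σ P(X=i) for i=18..18
P(X=18) = 1/3814697265625
Sum = 1/3814697265625

P(X ≥ 18) = 1/3814697265625 ≈ 0.00%


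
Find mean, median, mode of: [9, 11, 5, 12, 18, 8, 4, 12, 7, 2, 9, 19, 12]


Sorted: [2, 4, 5, 7, 8, 9, 9, 11, 12, 12, 12, 18, 19]
Mean = 128/13
Median = 9
Freq: {9: 2, 11: 1, 5: 1, 12: 3, 18: 1, 8: 1, 4: 1, 7: 1, 2: 1, 19: 1}
Mode: [12]

Mean=128/13, Median=9, Mode=12


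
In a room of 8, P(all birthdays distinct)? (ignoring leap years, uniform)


P(all different) = Π(365-i)/365 for i=0..7
= (365/365)×(364/365)×...×(358/365)
= 0.925665

P ≈ 0.9257 ≈ 92.57%


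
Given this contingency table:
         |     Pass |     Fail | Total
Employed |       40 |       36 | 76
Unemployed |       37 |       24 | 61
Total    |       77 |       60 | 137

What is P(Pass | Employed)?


P(Pass | Employed) = 40/(40+36) = 40/76 = 10/19

P(Pass|Employed) = 10/19 ≈ 52.63%


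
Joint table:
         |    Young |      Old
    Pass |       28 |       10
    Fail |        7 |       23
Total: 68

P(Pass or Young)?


P(Pass∨Young) = P(Pass) + P(Young) - P(Pass∧Young)
= (38 + 35 - 28)/68 = 45/68

P = 45/68 ≈ 66.18%


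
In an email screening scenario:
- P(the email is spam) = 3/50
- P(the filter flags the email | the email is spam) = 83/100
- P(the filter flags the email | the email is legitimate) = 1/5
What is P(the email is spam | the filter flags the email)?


Using Bayes' theorem:
P(A|B) = P(B|A)·P(A) / P(B)

P(the filter flags the email) = 83/100 × 3/50 + 1/5 × 47/50
= 249/5000 + 47/250 = 1189/5000

P(the email is spam|the filter flags the email) = (249/5000) / (1189/5000) = 249/1189

P(the email is spam|the filter flags the email) = 249/1189 ≈ 20.94%


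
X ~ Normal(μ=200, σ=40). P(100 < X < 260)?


z₁=(100-200)/40=-2.5, z₂=(260-200)/40=1.5
P = Φ(1.5) - Φ(-2.5) = 0.933193 - 0.006210 = 0.926983 ≈ 0.9270

P(100 < X < 260) ≈ 0.9270


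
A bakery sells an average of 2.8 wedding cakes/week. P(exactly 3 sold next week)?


Poisson(λ=2.8): P(X=3) = e^(-λ)×λ^k/k!
= e^(-2.8) × 2.8^3 / 3!
≈ 0.06081006263 × 21.952 / 6 ≈ 0.222484

P(X=3) ≈ 0.222484 ≈ 22.25%


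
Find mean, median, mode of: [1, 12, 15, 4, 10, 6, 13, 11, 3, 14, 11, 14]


Sorted: [1, 3, 4, 6, 10, 11, 11, 12, 13, 14, 14, 15]
Mean = 114/12 = 19/2
Median = 11
Freq: {1: 1, 12: 1, 15: 1, 4: 1, 10: 1, 6: 1, 13: 1, 11: 2, 3: 1, 14: 2}
Mode: [11, 14]

Mean=19/2, Median=11, Mode=[11, 14]


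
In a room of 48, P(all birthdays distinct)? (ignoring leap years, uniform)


P(all different) = Π(365-i)/365 for i=0..47
= (365/365)×(364/365)×...×(318/365)
= 0.039402

P ≈ 0.0394 ≈ 3.94%


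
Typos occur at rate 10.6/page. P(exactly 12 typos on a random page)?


Poisson(λ=10.6): P(X=12) = e^(-λ)×λ^k/k!
= e^(-10.6) × 10.6^12 / 12!
≈ 2.491600973e-05 × 2.01219647184e+12 / 479001600 ≈ 0.104668

P(X=12) ≈ 0.104668 ≈ 10.47%


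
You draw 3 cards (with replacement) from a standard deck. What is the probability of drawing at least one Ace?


P(not a Ace) = 48/52 = 12/13
P(none in 3 draws) = (12/13)^3 = 1728/2197
P(≥1 Ace) = 1 - 1728/2197 = 469/2197

P = 469/2197 ≈ 21.35%


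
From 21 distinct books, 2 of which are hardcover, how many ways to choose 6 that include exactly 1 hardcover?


Choose 1 of the 2 hardcovers and 5 of the other 19 books:
C(2,1)×C(19,5) = 2×11628 = 23256

23256


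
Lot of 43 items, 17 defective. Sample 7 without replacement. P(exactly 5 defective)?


Hypergeometric: C(17,5)×C(26,2)/C(43,7)
= 6188×325/32224114 = 77350/1239389

P(X=5) = 77350/1239389 ≈ 6.24%


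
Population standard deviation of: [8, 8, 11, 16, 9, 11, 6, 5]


Mean = 74/8 = 37/4
  (8-37/4)²=25/16
  (8-37/4)²=25/16
  (11-37/4)²=49/16
  (16-37/4)²=729/16
  (9-37/4)²=1/16
  (11-37/4)²=49/16
  (6-37/4)²=169/16
  (5-37/4)²=289/16
Σ(x-μ)² = 167/2
σ² = (167/2)/8 = 167/16

σ = √(167/16) ≈ 3.2307


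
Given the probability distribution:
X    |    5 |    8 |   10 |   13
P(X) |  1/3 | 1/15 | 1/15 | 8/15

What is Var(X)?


E[X] = 49/5
E[X²] = 547/5
Var(X) = E[X²] - (E[X])² = 547/5 - 2401/25 = 334/25

Var(X) = 334/25 ≈ 13.3600


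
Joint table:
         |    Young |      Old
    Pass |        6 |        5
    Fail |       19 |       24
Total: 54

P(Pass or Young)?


P(Pass∨Young) = P(Pass) + P(Young) - P(Pass∧Young)
= (11 + 25 - 6)/54 = 30/54 = 5/9

P = 5/9 ≈ 55.56%


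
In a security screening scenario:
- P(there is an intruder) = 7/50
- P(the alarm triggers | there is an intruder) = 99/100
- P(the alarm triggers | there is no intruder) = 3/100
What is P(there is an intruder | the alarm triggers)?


Using Bayes' theorem:
P(A|B) = P(B|A)·P(A) / P(B)

P(the alarm triggers) = 99/100 × 7/50 + 3/100 × 43/50
= 693/5000 + 129/5000 = 411/2500

P(there is an intruder|the alarm triggers) = (693/5000) / (411/2500) = 231/274

P(there is an intruder|the alarm triggers) = 231/274 ≈ 84.31%


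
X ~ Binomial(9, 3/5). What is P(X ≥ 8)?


P(X ≥ 8) = Σ P(X=i) for i=8..9
P(X=8) = 118098/1953125
P(X=9) = 19683/1953125
Sum = 137781/1953125

P(X ≥ 8) = 137781/1953125 ≈ 7.05%


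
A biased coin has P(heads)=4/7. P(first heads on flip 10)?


Geometric: P(X=10) = (1-p)^(k-1)×p = (3/7)^9×4/7 = 78732/282475249

P(X=10) = 78732/282475249 ≈ 0.03%


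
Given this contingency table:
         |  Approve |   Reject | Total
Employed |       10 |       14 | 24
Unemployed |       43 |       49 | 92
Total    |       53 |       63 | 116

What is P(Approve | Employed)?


P(Approve | Employed) = 10/(10+14) = 10/24 = 5/12

P(Approve|Employed) = 5/12 ≈ 41.67%


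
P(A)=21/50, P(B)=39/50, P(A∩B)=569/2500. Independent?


P(A)×P(B) = 819/2500
P(A∩B) = 569/2500
Not equal → NOT independent

No, not independent


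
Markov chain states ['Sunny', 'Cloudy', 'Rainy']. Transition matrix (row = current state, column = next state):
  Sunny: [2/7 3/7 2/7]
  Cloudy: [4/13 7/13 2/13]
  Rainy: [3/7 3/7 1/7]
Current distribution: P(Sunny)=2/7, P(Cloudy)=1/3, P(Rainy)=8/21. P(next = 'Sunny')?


P(next=Sunny) = Σᵢ P(now=i)×P(i→Sunny)
= 2/7×2/7 + 1/3×4/13 + 8/21×3/7
= 4/49 + 4/39 + 8/49 = 664/1911

P = 664/1911 ≈ 0.3475


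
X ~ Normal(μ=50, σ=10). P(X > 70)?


z = (70-50)/10 = 2.0
P(X > 70) = 1 - P(Z ≤ 2.0) = 1 - 0.9772 = 0.0228

P(X > 70) ≈ 0.0228


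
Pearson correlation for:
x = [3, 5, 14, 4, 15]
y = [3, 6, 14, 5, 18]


n=5, Σx=41, Σy=46, Σxy=525, Σx²=471, Σy²=590
r = (5×525 - 41×46)/√((5×471 - 41²)(5×590 - 46²))
= 739/√(674×834) = 739/√562116 ≈ 739/749.7440 ≈ 0.9857

r ≈ 0.9857
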